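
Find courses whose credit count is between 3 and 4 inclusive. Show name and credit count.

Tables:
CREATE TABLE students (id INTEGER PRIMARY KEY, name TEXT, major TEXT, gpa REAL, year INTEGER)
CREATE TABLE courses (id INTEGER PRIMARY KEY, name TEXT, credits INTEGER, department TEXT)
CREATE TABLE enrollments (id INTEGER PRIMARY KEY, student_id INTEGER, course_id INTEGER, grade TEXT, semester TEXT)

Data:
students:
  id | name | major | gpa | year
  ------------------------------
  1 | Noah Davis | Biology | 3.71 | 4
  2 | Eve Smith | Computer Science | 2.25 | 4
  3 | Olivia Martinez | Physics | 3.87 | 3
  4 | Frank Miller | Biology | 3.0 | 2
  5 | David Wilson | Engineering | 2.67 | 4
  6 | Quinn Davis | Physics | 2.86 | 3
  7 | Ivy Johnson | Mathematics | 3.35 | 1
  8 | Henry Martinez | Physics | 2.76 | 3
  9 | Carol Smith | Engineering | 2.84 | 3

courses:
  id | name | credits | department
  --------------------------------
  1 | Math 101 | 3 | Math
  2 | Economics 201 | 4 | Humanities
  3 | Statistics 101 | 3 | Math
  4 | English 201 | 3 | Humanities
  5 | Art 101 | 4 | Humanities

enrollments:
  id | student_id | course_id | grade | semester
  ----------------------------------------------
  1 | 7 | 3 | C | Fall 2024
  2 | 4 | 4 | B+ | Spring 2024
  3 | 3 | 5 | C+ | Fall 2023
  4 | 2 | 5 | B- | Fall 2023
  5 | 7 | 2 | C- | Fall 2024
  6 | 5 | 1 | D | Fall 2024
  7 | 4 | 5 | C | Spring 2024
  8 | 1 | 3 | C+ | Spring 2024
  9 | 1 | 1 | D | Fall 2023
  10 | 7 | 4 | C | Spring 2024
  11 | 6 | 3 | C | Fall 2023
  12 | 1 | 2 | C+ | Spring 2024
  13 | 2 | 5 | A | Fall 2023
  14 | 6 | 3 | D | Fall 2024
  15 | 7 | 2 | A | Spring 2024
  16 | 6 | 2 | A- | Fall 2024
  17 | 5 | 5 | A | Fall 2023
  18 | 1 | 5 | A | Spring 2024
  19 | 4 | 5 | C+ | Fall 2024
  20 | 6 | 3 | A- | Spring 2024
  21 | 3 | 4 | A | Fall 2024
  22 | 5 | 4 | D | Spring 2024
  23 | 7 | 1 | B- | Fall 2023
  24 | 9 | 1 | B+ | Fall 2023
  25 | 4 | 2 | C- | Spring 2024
SELECT name, credits FROM courses WHERE credits BETWEEN 3 AND 4

Execution result:
name | credits
Math 101 | 3
Economics 201 | 4
Statistics 101 | 3
English 201 | 3
Art 101 | 4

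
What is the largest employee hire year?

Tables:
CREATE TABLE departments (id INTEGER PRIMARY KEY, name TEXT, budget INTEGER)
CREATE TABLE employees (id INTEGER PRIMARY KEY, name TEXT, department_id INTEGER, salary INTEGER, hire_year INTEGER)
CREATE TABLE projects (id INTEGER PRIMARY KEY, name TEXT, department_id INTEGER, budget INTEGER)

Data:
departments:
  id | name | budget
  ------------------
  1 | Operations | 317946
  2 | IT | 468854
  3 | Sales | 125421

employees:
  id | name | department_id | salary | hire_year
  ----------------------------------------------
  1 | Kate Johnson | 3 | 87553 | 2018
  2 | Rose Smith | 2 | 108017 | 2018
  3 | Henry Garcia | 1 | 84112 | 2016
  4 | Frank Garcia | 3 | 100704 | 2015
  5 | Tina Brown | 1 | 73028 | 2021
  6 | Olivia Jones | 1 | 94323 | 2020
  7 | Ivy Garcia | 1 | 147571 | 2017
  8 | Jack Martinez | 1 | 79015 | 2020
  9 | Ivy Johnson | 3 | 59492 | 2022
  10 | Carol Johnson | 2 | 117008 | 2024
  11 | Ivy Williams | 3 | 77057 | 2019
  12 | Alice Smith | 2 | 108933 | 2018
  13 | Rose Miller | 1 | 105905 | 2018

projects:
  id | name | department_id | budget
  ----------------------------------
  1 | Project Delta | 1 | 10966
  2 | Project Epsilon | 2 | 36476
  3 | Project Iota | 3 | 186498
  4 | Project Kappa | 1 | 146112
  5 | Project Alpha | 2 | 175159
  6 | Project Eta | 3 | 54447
SELECT MAX(hire_year) FROM employees

Execution result:
2024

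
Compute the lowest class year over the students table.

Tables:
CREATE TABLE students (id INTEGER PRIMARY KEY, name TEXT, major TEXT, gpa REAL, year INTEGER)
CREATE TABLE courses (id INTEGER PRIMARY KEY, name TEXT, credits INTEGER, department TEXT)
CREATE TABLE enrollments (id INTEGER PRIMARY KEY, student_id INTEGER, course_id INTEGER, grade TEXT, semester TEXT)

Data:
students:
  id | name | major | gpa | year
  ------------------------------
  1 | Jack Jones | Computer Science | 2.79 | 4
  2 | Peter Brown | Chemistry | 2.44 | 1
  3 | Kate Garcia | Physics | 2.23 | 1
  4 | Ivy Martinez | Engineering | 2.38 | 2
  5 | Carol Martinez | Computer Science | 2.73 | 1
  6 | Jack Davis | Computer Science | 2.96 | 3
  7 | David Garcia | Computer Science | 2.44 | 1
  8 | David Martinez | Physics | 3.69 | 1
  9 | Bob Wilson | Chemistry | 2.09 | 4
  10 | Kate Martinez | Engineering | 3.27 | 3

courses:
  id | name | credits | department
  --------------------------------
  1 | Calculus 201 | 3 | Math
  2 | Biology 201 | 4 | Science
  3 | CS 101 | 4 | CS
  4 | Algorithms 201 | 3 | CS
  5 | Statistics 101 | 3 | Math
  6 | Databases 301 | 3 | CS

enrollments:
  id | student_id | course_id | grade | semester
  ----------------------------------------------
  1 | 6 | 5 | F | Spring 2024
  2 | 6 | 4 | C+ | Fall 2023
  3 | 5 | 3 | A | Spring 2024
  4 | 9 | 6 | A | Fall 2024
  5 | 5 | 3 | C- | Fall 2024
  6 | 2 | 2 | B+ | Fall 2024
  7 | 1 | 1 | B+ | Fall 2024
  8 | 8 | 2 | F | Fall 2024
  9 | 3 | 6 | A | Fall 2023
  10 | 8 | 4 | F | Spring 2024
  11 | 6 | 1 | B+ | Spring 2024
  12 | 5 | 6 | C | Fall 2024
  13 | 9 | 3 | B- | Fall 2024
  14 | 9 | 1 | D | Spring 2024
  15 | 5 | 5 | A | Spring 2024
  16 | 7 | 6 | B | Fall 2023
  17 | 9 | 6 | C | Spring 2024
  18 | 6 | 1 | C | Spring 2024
SELECT MIN(year) FROM students

Execution result:
1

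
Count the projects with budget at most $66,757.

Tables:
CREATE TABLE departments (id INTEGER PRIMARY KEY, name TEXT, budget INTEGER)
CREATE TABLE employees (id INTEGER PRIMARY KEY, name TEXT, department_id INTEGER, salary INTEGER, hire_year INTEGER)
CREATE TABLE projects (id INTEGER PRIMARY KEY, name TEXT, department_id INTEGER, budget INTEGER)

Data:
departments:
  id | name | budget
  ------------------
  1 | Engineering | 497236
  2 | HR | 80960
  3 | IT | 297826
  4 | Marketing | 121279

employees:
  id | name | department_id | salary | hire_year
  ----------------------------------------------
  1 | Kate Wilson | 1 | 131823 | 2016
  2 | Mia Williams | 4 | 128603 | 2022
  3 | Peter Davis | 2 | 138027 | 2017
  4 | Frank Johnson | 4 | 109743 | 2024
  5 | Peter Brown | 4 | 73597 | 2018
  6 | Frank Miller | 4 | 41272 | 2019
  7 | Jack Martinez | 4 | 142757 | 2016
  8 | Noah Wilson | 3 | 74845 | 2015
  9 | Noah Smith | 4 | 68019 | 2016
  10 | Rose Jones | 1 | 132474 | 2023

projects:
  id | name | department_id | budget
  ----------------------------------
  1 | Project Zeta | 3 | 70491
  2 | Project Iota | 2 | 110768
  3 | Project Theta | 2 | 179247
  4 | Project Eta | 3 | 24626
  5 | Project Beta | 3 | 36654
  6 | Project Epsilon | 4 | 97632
SELECT COUNT(*) FROM projects WHERE budget <= 66757

Execution result:
2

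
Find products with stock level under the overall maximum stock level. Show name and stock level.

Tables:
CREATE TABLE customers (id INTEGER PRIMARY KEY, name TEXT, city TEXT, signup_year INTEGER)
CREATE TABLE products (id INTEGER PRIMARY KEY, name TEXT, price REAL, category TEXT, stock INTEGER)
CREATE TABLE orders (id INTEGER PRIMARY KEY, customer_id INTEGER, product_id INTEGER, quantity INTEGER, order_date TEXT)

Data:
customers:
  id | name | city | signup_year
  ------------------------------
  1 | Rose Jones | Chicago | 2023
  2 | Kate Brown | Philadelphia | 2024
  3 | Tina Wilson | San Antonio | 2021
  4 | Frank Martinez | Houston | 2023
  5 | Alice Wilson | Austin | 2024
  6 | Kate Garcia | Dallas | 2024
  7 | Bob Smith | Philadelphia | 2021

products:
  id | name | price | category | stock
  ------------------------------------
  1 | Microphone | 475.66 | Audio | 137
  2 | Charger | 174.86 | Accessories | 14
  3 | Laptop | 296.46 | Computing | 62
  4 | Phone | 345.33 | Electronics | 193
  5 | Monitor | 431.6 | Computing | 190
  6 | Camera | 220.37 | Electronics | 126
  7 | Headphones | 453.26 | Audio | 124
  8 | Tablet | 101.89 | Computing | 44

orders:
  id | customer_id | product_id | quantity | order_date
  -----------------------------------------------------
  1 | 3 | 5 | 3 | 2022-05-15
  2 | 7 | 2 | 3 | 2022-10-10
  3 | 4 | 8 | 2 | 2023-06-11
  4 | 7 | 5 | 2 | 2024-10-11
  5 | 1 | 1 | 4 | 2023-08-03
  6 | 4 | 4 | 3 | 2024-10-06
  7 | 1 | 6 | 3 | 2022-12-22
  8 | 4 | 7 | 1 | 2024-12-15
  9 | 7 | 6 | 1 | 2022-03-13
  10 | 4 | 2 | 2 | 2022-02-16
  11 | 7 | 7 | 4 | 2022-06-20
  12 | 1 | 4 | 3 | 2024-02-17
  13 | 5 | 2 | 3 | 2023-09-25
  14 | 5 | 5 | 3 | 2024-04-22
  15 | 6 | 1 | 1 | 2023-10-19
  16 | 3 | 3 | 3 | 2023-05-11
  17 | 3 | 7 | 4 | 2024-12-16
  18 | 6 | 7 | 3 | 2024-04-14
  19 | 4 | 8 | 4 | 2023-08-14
SELECT name, stock FROM products WHERE stock < (SELECT MAX(stock) FROM products)

Execution result:
name | stock
Microphone | 137
Charger | 14
Laptop | 62
Monitor | 190
Camera | 126
Headphones | 124
Tablet | 44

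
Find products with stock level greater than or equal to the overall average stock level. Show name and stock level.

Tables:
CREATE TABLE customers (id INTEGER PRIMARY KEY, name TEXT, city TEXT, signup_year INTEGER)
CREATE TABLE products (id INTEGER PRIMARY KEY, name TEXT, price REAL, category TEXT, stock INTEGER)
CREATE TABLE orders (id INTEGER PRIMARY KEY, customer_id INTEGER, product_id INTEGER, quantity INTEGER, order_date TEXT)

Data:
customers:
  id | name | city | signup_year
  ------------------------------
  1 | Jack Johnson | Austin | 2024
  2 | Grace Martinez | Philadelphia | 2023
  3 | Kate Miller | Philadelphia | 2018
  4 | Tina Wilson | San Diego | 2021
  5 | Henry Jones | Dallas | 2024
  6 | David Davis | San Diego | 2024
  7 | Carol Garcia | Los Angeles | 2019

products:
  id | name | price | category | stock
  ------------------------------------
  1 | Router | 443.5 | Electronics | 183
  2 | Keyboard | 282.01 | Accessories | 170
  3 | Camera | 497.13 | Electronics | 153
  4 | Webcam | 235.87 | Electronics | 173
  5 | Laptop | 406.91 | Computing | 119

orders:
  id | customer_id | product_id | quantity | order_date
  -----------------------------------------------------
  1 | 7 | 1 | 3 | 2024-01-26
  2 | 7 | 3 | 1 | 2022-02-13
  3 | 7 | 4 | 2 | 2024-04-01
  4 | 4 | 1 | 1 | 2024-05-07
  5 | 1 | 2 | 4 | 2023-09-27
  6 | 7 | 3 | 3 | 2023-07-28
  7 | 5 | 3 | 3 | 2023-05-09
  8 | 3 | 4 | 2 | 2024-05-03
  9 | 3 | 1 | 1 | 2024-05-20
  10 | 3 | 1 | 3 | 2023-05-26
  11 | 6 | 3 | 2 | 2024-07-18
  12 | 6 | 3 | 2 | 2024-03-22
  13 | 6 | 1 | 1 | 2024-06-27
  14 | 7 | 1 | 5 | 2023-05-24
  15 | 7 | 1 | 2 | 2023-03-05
SELECT name, stock FROM products WHERE stock >= (SELECT AVG(stock) FROM products)

Execution result:
name | stock
Router | 183
Keyboard | 170
Webcam | 173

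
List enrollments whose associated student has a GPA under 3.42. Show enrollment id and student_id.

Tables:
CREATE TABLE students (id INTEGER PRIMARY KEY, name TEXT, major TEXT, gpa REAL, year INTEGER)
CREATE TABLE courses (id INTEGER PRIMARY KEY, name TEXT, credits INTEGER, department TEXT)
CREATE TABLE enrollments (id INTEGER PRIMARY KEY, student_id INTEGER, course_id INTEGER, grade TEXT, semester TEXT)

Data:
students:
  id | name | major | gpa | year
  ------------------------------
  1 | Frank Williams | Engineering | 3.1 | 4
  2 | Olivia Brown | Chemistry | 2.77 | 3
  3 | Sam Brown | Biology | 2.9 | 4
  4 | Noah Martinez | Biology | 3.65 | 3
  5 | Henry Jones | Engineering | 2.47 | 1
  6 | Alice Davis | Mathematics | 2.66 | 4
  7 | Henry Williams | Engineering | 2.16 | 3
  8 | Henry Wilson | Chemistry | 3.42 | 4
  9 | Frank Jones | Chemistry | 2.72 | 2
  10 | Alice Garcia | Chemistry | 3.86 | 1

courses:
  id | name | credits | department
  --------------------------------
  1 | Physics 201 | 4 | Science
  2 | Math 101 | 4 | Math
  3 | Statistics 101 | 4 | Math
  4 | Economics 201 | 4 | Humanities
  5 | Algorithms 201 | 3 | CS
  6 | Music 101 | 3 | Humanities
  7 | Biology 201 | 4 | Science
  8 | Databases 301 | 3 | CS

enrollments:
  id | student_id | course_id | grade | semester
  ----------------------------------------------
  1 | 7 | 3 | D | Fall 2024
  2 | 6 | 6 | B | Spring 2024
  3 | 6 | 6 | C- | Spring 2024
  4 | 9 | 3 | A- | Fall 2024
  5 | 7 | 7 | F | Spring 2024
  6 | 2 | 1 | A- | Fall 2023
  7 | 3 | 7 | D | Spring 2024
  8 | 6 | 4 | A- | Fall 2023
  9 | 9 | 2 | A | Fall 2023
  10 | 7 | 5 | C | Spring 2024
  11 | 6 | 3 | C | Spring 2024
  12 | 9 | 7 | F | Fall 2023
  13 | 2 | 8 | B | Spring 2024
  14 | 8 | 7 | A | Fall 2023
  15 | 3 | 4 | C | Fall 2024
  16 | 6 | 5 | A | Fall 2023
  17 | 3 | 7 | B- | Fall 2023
SELECT id, student_id FROM enrollments WHERE student_id IN (SELECT id FROM students WHERE gpa < 3.42)

Execution result:
id | student_id
1 | 7
2 | 6
3 | 6
4 | 9
5 | 7
6 | 2
7 | 3
8 | 6
9 | 9
10 | 7
11 | 6
12 | 9
13 | 2
15 | 3
16 | 6
17 | 3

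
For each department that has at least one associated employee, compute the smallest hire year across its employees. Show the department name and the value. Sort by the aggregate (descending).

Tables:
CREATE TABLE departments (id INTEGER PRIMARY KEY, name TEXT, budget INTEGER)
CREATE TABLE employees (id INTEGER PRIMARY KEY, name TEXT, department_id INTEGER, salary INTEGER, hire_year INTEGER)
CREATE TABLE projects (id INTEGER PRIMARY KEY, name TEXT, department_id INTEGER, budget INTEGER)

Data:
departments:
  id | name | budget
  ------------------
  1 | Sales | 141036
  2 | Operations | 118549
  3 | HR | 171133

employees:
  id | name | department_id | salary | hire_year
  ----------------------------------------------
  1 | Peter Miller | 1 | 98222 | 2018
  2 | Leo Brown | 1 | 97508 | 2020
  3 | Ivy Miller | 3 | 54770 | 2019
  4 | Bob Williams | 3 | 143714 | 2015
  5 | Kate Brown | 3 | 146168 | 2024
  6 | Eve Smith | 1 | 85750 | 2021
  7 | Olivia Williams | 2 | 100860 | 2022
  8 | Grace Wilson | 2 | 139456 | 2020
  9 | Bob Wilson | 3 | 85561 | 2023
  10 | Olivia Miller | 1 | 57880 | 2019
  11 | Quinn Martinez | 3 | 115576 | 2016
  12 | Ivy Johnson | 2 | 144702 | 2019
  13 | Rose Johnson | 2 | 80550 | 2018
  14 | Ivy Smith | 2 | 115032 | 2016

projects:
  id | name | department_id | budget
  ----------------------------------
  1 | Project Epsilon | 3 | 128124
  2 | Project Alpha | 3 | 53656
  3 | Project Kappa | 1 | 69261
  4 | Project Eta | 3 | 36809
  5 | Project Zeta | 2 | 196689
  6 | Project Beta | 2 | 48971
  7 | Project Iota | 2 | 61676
SELECT p.name, MIN(c.hire_year) AS min_hire_year FROM employees c JOIN departments p ON c.department_id = p.id GROUP BY p.id, p.name ORDER BY min_hire_year DESC

Execution result:
name | min_hire_year
Sales | 2018
Operations | 2016
HR | 2015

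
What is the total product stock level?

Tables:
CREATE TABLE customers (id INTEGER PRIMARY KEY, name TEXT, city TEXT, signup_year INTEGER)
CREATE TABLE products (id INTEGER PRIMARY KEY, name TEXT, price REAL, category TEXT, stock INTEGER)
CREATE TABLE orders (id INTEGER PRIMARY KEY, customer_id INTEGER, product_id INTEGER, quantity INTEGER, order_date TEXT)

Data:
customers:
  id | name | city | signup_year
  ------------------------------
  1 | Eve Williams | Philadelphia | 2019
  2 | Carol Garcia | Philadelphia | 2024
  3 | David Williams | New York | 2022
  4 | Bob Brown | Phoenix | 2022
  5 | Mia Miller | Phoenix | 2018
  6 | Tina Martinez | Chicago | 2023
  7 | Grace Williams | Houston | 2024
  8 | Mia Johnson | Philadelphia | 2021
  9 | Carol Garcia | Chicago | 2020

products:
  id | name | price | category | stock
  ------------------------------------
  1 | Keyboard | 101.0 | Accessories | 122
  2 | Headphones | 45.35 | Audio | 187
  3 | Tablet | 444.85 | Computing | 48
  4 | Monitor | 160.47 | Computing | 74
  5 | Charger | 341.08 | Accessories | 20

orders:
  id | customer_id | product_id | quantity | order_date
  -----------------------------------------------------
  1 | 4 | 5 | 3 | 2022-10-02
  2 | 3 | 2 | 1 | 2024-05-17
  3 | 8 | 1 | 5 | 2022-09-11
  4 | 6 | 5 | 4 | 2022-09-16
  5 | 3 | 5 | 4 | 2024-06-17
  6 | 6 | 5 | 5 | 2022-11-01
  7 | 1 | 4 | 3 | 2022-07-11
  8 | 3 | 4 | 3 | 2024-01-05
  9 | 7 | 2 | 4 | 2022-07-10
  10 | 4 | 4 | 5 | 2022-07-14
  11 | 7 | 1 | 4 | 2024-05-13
SELECT SUM(stock) FROM products

Execution result:
451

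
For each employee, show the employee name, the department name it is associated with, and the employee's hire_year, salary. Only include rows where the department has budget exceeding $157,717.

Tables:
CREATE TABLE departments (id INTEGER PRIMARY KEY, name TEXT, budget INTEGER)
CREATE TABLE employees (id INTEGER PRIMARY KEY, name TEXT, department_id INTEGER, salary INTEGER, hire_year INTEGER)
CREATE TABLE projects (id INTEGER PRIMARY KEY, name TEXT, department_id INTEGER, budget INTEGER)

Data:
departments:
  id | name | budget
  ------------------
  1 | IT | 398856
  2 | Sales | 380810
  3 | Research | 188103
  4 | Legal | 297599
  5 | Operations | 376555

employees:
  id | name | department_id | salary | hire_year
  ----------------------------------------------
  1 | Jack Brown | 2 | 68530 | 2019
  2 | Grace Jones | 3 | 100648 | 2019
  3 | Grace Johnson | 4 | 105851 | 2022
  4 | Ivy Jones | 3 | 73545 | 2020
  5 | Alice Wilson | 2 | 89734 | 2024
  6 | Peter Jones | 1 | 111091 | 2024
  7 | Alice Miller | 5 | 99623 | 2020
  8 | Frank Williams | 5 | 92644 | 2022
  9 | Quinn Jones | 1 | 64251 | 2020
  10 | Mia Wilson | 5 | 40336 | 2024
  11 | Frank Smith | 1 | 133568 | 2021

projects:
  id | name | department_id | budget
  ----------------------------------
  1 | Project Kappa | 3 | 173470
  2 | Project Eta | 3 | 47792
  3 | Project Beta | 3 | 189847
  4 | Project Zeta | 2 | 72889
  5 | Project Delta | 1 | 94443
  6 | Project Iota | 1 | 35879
SELECT c.name, p.name AS department, c.hire_year, c.salary FROM employees c JOIN departments p ON c.department_id = p.id WHERE p.budget > 157717

Execution result:
name | department | hire_year | salary
Jack Brown | Sales | 2019 | 68530
Grace Jones | Research | 2019 | 100648
Grace Johnson | Legal | 2022 | 105851
Ivy Jones | Research | 2020 | 73545
Alice Wilson | Sales | 2024 | 89734
Peter Jones | IT | 2024 | 111091
Alice Miller | Operations | 2020 | 99623
Frank Williams | Operations | 2022 | 92644
Quinn Jones | IT | 2020 | 64251
Mia Wilson | Operations | 2024 | 40336
Frank Smith | IT | 2021 | 133568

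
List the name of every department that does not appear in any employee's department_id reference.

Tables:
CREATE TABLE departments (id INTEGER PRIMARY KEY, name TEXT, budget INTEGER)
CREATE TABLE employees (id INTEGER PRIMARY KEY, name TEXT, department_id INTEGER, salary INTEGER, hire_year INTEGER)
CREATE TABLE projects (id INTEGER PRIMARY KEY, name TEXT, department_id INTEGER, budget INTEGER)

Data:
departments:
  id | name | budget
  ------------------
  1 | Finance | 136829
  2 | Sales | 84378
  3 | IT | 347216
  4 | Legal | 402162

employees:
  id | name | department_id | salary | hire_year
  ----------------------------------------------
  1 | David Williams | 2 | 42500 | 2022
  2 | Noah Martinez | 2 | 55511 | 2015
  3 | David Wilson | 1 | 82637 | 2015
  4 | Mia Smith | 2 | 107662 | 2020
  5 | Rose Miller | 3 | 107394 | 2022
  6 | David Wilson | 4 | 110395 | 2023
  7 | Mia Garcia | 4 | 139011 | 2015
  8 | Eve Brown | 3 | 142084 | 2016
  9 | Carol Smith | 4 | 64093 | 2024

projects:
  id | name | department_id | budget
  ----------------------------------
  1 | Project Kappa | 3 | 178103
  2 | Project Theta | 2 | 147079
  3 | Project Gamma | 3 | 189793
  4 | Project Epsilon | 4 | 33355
SELECT p.name FROM departments p LEFT JOIN employees c ON c.department_id = p.id WHERE c.id IS NULL

Execution result:
(no rows)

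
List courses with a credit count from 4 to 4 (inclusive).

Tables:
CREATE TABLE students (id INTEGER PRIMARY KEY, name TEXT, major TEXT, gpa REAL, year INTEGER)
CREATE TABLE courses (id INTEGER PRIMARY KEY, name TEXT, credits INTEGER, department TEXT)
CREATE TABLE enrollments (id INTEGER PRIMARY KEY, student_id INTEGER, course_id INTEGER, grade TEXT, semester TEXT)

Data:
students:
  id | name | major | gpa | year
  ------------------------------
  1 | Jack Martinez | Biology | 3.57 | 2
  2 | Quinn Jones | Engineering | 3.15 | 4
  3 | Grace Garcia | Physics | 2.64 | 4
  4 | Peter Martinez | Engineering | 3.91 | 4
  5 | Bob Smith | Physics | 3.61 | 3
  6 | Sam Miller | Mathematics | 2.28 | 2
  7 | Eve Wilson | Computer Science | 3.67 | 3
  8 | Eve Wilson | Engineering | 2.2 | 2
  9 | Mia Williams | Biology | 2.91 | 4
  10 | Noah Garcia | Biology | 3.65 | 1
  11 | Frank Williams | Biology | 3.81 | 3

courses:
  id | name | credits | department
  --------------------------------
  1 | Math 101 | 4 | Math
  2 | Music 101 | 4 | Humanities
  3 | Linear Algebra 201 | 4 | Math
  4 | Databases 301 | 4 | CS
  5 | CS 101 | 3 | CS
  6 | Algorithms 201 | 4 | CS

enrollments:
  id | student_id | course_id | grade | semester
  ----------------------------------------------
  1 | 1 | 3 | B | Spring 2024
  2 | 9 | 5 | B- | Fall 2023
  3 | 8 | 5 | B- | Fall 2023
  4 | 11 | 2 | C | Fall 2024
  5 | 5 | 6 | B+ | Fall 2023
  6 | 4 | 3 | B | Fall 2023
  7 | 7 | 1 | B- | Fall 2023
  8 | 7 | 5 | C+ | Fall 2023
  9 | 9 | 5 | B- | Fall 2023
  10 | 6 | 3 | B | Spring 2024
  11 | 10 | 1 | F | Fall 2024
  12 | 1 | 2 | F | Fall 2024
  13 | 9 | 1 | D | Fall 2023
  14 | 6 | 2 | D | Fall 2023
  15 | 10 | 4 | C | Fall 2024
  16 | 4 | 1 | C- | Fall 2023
SELECT name, credits FROM courses WHERE credits BETWEEN 4 AND 4

Execution result:
name | credits
Math 101 | 4
Music 101 | 4
Linear Algebra 201 | 4
Databases 301 | 4
Algorithms 201 | 4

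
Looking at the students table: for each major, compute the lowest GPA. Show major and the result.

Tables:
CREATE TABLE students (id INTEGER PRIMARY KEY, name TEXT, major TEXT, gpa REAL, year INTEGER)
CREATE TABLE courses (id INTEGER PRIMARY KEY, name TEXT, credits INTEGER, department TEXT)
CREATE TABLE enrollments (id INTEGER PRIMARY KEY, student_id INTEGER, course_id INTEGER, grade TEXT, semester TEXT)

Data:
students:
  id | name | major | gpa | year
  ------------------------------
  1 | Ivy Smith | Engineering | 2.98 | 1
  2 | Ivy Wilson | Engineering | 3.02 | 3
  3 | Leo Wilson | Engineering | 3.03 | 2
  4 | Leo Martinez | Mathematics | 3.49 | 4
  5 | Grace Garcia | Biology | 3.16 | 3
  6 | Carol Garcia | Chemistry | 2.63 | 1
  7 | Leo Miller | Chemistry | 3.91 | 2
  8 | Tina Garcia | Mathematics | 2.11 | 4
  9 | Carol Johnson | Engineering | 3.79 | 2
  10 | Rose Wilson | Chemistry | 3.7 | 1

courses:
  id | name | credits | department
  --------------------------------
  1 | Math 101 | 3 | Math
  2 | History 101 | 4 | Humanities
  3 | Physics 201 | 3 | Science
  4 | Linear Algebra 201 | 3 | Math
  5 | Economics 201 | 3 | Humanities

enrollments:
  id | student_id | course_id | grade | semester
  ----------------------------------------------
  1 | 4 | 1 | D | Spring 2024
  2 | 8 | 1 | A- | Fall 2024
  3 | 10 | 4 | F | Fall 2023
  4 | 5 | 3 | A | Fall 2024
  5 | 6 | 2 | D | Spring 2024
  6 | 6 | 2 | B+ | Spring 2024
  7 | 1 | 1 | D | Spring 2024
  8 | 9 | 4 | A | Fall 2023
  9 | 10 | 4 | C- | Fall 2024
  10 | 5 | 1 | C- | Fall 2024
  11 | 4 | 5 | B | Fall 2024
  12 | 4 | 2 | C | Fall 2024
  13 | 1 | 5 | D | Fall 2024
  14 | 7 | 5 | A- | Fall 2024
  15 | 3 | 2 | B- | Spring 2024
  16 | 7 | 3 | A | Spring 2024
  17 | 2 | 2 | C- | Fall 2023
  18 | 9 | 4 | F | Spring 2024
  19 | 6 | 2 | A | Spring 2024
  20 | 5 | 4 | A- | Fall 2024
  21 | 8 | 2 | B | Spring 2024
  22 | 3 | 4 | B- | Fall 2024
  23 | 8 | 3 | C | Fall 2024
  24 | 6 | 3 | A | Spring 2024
SELECT major, MIN(gpa) AS min_gpa FROM students GROUP BY major

Execution result:
major | min_gpa
Biology | 3.16
Chemistry | 2.63
Engineering | 2.98
Mathematics | 2.11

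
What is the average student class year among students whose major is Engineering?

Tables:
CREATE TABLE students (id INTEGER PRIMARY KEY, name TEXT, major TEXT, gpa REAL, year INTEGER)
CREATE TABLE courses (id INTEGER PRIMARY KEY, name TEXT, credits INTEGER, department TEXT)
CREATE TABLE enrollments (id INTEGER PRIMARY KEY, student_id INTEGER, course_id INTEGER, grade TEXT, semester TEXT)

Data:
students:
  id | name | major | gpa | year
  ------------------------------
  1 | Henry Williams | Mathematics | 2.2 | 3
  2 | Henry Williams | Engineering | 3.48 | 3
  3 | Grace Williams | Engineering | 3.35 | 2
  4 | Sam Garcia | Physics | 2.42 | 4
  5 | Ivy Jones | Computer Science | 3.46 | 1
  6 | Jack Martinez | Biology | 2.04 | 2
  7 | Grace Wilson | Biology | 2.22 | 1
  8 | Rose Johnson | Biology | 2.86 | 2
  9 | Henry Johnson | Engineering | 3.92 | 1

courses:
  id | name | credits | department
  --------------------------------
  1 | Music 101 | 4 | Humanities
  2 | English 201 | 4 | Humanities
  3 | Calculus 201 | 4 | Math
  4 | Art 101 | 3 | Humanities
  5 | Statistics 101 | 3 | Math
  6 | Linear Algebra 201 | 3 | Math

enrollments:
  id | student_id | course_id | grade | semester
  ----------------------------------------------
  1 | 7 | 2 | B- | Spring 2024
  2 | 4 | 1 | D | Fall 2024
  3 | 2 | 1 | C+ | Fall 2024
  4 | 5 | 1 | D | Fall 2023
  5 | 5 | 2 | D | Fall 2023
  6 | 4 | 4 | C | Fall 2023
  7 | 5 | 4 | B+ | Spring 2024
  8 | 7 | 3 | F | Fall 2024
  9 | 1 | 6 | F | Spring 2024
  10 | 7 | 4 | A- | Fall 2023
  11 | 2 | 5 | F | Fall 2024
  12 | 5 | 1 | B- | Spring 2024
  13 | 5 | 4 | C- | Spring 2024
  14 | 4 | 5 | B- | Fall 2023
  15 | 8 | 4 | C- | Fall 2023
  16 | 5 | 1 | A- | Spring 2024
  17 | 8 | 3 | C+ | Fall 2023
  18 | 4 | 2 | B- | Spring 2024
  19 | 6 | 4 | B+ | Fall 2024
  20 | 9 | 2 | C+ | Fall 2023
SELECT AVG(year) FROM students WHERE major = 'Engineering'

Execution result:
2.00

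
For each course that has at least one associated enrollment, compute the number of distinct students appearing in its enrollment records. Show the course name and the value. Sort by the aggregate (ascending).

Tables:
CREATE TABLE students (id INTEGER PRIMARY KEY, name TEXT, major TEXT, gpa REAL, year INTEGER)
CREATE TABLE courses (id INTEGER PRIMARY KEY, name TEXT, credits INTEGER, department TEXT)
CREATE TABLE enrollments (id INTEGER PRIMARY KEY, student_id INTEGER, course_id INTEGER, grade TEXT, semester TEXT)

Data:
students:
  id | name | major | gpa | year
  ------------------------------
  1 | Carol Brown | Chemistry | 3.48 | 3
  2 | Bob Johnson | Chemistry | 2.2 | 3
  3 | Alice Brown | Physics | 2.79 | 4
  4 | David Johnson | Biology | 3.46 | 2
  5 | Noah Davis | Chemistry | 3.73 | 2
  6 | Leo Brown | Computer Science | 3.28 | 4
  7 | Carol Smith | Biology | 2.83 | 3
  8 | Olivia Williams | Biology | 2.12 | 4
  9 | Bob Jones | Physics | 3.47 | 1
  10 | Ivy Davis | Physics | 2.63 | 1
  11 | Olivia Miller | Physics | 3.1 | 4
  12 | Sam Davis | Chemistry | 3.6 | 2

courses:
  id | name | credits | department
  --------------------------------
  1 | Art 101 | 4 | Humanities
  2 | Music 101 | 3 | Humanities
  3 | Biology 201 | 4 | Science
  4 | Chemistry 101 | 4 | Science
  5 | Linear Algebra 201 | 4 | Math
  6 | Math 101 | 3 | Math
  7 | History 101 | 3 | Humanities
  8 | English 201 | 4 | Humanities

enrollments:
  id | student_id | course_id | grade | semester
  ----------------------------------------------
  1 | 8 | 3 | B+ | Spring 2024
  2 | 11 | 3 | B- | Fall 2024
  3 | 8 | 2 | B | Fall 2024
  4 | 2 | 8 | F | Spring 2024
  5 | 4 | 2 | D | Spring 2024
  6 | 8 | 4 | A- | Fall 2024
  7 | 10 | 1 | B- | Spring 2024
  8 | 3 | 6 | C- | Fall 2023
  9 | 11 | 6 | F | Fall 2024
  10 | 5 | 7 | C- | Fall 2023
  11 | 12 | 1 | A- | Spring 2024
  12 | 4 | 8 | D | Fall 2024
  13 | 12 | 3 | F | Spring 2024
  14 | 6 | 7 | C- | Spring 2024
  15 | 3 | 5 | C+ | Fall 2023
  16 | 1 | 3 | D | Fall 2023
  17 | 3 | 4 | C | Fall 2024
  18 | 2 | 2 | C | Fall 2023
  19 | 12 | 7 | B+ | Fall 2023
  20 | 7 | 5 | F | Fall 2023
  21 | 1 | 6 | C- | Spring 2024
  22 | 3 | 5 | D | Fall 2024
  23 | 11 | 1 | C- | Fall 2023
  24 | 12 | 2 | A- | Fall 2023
SELECT p.name, COUNT(DISTINCT c.student_id) AS distinct_student_count FROM enrollments c JOIN courses p ON c.course_id = p.id GROUP BY p.id, p.name ORDER BY distinct_student_count ASC

Execution result:
name | distinct_student_count
Chemistry 101 | 2
Linear Algebra 201 | 2
English 201 | 2
Art 101 | 3
Math 101 | 3
History 101 | 3
Music 101 | 4
Biology 201 | 4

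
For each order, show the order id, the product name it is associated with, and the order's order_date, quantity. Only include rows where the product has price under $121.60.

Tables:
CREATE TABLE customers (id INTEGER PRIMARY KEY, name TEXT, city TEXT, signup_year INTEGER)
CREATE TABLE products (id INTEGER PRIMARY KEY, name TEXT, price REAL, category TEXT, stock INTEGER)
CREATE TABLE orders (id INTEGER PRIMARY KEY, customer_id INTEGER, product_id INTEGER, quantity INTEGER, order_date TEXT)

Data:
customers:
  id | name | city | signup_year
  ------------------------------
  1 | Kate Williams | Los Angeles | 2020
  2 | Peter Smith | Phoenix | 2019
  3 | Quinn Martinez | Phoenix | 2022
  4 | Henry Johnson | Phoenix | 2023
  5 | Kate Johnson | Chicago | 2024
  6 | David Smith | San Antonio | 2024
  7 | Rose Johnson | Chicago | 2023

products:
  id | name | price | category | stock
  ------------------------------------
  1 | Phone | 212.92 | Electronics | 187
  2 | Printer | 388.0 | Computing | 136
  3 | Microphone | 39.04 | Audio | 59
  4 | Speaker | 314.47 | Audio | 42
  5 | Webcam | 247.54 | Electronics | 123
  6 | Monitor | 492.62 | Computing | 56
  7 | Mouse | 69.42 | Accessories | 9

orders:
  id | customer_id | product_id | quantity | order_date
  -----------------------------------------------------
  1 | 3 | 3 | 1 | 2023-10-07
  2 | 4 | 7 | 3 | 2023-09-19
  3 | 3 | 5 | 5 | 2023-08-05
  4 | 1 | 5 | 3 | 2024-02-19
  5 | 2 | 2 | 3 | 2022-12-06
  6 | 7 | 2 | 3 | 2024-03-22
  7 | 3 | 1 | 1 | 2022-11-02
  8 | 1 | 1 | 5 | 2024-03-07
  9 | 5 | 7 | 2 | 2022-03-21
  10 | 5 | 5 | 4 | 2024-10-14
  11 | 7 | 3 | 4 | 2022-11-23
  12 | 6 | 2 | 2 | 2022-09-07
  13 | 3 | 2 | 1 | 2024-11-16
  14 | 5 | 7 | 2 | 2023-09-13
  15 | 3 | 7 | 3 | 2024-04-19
SELECT c.id, p.name AS product, c.order_date, c.quantity FROM orders c JOIN products p ON c.product_id = p.id WHERE p.price < 121.6

Execution result:
id | product | order_date | quantity
1 | Microphone | 2023-10-07 | 1
2 | Mouse | 2023-09-19 | 3
9 | Mouse | 2022-03-21 | 2
11 | Microphone | 2022-11-23 | 4
14 | Mouse | 2023-09-13 | 2
15 | Mouse | 2024-04-19 | 3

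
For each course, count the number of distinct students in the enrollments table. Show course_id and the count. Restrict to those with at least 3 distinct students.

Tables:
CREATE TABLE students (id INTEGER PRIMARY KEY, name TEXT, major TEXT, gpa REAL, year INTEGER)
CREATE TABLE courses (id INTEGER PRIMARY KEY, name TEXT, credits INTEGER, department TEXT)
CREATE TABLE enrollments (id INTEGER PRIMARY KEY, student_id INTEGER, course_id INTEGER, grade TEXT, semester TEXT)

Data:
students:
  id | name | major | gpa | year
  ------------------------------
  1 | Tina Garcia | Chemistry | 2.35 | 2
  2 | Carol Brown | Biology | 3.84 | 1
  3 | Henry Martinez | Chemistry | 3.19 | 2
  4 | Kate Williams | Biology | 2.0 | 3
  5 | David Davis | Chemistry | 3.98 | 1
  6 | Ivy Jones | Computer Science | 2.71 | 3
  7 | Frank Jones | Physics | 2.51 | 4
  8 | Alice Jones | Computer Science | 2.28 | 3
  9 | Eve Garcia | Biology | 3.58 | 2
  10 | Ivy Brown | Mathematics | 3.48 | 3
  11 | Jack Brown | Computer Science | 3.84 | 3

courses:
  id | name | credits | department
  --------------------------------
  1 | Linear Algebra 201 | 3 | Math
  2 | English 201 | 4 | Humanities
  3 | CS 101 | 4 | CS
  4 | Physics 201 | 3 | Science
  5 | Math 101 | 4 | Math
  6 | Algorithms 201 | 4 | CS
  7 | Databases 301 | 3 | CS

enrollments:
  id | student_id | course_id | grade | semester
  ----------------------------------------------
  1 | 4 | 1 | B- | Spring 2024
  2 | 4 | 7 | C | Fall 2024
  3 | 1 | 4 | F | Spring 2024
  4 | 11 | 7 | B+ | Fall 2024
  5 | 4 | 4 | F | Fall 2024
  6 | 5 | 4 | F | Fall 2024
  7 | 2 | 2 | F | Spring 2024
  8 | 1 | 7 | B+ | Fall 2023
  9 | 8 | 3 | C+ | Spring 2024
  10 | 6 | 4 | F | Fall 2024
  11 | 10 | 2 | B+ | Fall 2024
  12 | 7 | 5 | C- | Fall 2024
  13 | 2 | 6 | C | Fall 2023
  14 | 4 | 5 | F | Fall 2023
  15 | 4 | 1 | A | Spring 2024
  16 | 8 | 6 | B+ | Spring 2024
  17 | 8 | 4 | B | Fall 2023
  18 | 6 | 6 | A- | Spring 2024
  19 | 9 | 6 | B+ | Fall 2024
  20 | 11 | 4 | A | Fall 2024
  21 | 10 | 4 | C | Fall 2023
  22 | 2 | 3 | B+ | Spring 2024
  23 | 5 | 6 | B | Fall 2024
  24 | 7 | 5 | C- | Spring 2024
SELECT course_id, COUNT(DISTINCT student_id) AS distinct_student_count FROM enrollments GROUP BY course_id HAVING COUNT(DISTINCT student_id) >= 3

Execution result:
course_id | distinct_student_count
4 | 7
6 | 5
7 | 3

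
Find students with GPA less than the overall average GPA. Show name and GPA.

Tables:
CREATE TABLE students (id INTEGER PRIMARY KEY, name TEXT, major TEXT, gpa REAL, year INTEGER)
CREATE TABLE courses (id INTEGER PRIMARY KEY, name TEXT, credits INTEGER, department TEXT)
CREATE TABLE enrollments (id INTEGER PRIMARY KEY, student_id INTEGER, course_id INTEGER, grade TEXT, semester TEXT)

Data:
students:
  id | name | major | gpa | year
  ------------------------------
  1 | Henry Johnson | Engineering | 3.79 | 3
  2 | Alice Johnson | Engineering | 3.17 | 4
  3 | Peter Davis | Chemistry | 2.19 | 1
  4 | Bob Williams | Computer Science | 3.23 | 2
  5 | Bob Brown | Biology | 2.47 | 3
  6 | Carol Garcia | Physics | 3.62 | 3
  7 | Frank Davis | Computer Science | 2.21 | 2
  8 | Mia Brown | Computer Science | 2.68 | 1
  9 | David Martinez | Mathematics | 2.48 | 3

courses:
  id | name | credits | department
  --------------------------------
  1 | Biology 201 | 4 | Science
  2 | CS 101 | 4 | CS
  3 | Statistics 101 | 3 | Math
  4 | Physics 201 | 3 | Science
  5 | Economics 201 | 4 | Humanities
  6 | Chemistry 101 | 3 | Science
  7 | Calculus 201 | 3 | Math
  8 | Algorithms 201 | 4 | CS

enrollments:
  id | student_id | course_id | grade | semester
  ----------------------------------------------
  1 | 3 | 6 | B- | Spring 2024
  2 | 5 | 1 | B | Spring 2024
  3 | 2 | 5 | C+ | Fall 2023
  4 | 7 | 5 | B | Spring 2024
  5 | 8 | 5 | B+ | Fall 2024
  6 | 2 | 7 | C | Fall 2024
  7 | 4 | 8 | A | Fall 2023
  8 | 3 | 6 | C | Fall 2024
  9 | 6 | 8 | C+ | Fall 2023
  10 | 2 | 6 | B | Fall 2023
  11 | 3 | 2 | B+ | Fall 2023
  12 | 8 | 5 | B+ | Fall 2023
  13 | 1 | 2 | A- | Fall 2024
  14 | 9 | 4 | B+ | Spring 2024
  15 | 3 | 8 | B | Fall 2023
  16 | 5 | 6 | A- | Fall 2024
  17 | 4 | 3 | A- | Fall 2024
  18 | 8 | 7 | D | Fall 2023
SELECT name, gpa FROM students WHERE gpa < (SELECT AVG(gpa) FROM students)

Execution result:
name | gpa
Peter Davis | 2.19
Bob Brown | 2.47
Frank Davis | 2.21
Mia Brown | 2.68
David Martinez | 2.48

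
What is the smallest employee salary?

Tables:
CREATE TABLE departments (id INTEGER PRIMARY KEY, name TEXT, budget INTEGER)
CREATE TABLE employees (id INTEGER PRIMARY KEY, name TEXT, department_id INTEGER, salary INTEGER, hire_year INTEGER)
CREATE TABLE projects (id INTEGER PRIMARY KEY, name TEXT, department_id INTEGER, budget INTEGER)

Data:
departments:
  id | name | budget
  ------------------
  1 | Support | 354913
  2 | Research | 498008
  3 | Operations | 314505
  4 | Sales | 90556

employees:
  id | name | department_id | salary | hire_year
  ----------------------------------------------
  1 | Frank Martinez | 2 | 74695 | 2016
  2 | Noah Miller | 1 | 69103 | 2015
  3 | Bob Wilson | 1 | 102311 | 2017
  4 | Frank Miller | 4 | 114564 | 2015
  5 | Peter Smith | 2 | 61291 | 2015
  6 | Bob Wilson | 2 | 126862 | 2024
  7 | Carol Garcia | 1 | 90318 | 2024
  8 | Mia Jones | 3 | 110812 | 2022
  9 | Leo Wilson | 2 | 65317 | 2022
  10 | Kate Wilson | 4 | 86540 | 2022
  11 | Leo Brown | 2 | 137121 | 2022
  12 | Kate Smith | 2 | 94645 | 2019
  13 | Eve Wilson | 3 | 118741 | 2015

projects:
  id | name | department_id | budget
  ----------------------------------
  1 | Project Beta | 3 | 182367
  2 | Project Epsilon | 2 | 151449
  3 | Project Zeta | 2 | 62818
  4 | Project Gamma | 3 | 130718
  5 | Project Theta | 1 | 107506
SELECT MIN(salary) FROM employees

Execution result:
61291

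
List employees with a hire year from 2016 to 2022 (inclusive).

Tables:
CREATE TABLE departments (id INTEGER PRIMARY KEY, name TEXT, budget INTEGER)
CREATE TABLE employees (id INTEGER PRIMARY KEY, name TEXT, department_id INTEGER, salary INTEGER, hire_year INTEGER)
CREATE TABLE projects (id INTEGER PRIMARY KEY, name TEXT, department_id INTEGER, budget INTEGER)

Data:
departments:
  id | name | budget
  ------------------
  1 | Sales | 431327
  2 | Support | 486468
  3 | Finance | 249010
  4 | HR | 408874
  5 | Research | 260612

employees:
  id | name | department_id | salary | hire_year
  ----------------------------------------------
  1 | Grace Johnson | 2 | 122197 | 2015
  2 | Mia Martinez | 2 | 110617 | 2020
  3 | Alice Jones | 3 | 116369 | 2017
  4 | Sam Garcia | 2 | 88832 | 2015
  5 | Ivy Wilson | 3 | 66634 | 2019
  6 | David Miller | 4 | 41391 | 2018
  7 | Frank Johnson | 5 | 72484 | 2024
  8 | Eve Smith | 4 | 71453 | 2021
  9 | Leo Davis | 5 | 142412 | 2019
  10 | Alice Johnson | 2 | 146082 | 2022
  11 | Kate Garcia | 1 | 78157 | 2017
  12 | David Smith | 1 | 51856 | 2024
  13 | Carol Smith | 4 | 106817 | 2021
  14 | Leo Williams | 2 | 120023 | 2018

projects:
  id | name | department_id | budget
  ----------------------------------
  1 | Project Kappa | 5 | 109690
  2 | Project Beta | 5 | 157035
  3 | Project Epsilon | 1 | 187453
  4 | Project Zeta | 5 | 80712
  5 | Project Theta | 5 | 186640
SELECT name, hire_year FROM employees WHERE hire_year BETWEEN 2016 AND 2022

Execution result:
name | hire_year
Mia Martinez | 2020
Alice Jones | 2017
Ivy Wilson | 2019
David Miller | 2018
Eve Smith | 2021
Leo Davis | 2019
Alice Johnson | 2022
Kate Garcia | 2017
Carol Smith | 2021
Leo Williams | 2018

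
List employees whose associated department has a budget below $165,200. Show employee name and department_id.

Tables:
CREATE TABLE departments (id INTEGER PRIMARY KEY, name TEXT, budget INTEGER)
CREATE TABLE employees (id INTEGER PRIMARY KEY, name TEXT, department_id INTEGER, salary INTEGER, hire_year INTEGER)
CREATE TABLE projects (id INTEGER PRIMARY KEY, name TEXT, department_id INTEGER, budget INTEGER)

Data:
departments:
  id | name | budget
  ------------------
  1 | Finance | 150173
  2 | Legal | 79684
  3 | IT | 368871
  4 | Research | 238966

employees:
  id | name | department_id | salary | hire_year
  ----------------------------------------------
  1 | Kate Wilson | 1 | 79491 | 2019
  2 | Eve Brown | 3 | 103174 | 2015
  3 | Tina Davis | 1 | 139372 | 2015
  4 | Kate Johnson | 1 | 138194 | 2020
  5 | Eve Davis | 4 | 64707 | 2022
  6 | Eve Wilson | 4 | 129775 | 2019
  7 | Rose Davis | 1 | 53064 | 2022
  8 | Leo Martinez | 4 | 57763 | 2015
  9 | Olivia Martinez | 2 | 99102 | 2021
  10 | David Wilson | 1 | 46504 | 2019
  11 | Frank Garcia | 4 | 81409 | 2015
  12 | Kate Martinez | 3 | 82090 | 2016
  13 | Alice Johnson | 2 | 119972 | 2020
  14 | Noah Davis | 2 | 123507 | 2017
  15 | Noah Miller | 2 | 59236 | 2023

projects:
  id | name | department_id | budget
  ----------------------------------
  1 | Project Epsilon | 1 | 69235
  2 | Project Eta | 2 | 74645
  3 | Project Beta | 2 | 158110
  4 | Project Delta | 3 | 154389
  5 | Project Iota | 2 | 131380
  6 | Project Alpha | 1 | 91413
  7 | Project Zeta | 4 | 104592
SELECT name, department_id FROM employees WHERE department_id IN (SELECT id FROM departments WHERE budget < 165200)

Execution result:
name | department_id
Kate Wilson | 1
Tina Davis | 1
Kate Johnson | 1
Rose Davis | 1
Olivia Martinez | 2
David Wilson | 1
Alice Johnson | 2
Noah Davis | 2
Noah Miller | 2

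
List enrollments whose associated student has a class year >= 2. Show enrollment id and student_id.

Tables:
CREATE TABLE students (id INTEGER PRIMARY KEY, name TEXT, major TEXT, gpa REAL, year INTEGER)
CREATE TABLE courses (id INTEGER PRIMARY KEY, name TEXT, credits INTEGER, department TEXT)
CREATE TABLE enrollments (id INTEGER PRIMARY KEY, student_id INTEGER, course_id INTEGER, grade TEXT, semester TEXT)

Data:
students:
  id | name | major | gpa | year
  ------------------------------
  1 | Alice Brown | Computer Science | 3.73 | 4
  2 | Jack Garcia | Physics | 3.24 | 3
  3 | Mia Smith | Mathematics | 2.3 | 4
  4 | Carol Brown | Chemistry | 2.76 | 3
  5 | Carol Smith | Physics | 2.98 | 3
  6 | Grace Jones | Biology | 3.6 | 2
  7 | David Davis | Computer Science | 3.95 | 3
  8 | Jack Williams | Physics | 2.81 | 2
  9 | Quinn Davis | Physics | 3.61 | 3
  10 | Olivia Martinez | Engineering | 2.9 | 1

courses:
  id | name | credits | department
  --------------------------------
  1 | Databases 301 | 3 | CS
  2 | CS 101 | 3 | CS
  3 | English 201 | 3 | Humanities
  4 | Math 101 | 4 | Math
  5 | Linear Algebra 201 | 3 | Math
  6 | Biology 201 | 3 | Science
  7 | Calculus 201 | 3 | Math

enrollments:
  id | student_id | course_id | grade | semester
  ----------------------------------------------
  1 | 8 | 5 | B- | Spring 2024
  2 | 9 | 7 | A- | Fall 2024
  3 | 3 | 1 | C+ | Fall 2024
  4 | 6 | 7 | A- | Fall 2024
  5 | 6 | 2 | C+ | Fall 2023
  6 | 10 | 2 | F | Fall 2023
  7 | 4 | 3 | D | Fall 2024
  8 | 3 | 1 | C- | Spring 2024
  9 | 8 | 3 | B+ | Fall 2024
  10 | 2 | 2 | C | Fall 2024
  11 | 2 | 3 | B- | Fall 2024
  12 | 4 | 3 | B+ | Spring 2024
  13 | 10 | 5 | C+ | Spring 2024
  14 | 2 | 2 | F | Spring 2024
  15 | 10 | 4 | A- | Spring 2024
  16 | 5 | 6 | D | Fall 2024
SELECT id, student_id FROM enrollments WHERE student_id IN (SELECT id FROM students WHERE year >= 2)

Execution result:
id | student_id
1 | 8
2 | 9
3 | 3
4 | 6
5 | 6
7 | 4
8 | 3
9 | 8
10 | 2
11 | 2
12 | 4
14 | 2
16 | 5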